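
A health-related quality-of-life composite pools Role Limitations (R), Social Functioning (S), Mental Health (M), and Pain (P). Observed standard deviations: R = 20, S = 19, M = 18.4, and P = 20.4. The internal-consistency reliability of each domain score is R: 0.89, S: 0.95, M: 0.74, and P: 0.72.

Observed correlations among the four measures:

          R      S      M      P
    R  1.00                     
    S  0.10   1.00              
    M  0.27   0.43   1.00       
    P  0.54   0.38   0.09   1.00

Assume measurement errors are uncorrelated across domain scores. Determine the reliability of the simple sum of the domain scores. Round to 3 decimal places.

0.908

Var(R+S+M+P) = 20² + 19² + 18.4² + 20.4² + 2·[20·19·0.10 + 20·18.4·0.27 + 20·20.4·0.54 + 19·18.4·0.43 + 19·20.4·0.38 + 18.4·20.4·0.09] = 1515.72 + 1378.16 = 2893.88.
Under uncorrelated errors the observed covariances equal the true-score covariances, so only the own-variance terms attenuate.
True-score variance = [20²·0.89 + 19²·0.95 + 18.4²·0.74 + 20.4²·0.72] + 1378.16 = 1249.12 + 1378.16 = 2627.28.
Reliability = 2627.28 / 2893.88 = 0.908.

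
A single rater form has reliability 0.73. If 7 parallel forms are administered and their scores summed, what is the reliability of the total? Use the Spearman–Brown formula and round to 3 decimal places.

0.950

ρ_k = kρ / (1 + (k−1)ρ) = 7·0.73 / (1 + 6·0.73) = 5.110 / 5.380 = 0.950.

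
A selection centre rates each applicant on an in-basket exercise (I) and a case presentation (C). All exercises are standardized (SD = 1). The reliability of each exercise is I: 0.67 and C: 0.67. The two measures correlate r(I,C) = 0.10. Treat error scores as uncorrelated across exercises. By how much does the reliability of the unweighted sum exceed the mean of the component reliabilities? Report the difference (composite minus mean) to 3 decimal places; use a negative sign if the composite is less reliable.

Var(sum) = 2 + 0.2 = 2.2; true-score variance = 1.34 + 0.2 = 1.54; composite reliability = 0.7000.
Mean component reliability = 0.6700.
Difference = 0.7000 − 0.6700 = 0.030.

0.030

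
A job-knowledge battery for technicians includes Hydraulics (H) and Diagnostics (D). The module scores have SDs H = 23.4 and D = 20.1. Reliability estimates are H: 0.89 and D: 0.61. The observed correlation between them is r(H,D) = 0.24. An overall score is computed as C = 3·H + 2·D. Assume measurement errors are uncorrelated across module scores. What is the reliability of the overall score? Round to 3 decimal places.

Var(C) = 3²·23.4² + 2²·20.1² + 2·[6·23.4·20.1·0.24] = 6544.08 + 1354.58 = 7898.66.
Because errors are independent across components, Cov(Tᵢ,Tⱼ) = Cov(Xᵢ,Xⱼ); the off-diagonal part of the true-score variance is the same as above.
True-score variance = [3²·23.4²·0.89 + 2²·20.1²·0.61] + 1354.58 = 5371.74 + 1354.58 = 6726.32.
Reliability = 6726.32 / 7898.66 = 0.852.

0.852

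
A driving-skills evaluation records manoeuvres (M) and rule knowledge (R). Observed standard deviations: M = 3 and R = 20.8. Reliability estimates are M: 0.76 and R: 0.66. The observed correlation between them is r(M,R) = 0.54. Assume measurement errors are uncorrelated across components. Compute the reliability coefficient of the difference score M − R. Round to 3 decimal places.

Var(M−R) = 3² + 20.8² − 2·3·20.8·0.54 = 441.64 − 67.392 = 374.248.
Because errors are independent across components, Cov(Tᵢ,Tⱼ) = Cov(Xᵢ,Xⱼ); the off-diagonal part of the true-score variance is the same as above.
True-score variance = [3²·0.76 + 20.8²·0.66] − 67.392 = 292.382 − 67.392 = 224.99.
Reliability = 224.99 / 374.248 = 0.601.

0.601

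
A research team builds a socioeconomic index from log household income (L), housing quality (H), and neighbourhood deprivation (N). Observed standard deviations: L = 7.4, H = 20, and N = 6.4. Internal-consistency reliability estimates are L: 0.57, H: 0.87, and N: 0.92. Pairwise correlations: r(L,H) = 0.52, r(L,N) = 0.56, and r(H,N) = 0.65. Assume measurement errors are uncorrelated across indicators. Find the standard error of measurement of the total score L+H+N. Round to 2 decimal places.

Var(total) = 495.72 + 373.363 = 869.083.
True-score variance = 416.896 + 373.363 = 790.26, so reliability = 0.9093.
Error variance = 869.083 − 790.26 = 78.8236; SEM = √78.8236 = 8.88.

8.88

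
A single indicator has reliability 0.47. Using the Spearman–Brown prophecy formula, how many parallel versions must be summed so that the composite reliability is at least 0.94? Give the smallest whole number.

k ≥ ρ*(1−ρ₁)/(ρ₁(1−ρ*)) = 0.94·0.53 / (0.47·0.06) = 17.667.
Smallest integer k = 18.

18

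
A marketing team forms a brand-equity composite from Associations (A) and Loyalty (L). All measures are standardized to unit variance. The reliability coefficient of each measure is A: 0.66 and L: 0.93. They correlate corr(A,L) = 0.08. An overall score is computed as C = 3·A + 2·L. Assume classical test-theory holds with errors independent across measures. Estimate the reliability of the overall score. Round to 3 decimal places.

Var(C) = 3² + 2² + 2·[6·0.08] = 13 + 0.96 = 13.96.
Under uncorrelated errors the observed covariances equal the true-score covariances, so only the own-variance terms attenuate.
True-score variance = [3²·0.66 + 2²·0.93] + 0.96 = 9.66 + 0.96 = 10.62.
Reliability = 10.62 / 13.96 = 0.761.

0.761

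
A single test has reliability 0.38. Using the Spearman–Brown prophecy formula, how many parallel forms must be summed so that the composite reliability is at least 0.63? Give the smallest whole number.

k ≥ ρ*(1−ρ₁)/(ρ₁(1−ρ*)) = 0.63·0.62 / (0.38·0.37) = 2.778.
Smallest integer k = 3.

3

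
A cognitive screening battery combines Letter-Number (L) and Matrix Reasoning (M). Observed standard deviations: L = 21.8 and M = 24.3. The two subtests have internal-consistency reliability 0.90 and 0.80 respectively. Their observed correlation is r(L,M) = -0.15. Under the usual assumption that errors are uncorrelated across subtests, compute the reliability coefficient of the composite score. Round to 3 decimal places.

Var(L+M) = 21.8² + 24.3² + 2·[21.8·24.3·(-0.15)] = 1065.73 − 158.922 = 906.808.
Under uncorrelated errors the observed covariances equal the true-score covariances, so only the own-variance terms attenuate.
True-score variance = [21.8²·0.90 + 24.3²·0.80] − 158.922 = 900.108 − 158.922 = 741.186.
Reliability = 741.186 / 906.808 = 0.817.

0.817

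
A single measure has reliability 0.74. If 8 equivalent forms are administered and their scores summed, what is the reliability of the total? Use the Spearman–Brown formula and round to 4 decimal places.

ρ_k = kρ / (1 + (k−1)ρ) = 8·0.74 / (1 + 7·0.74) = 5.920 / 6.180 = 0.9579.

0.9579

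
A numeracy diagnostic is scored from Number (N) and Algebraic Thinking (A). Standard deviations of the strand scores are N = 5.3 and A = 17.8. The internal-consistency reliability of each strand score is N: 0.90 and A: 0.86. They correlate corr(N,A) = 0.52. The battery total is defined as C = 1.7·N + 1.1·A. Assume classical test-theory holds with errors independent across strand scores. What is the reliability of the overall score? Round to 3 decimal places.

Var(C) = 1.7²·5.3² + 1.1²·17.8² + 2·[1.87·5.3·17.8·0.52] = 464.557 + 183.472 = 648.029.
With uncorrelated errors the cross-covariances are all true-score covariance, so they carry over unchanged; only the diagonal terms shrink to ρᵢσᵢ².
True-score variance = [1.7²·5.3²·0.90 + 1.1²·17.8²·0.86] + 183.472 = 402.766 + 183.472 = 586.238.
Reliability = 586.238 / 648.029 = 0.905.

0.905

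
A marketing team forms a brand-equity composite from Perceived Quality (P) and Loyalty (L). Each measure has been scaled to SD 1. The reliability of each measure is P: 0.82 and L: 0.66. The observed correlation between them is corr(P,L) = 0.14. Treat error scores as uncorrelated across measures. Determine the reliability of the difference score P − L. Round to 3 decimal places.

Var(P−L) = 1 + 1 − 2·0.14 = 2 − 0.28 = 1.72.
With uncorrelated errors the cross-covariances are all true-score covariance, so they carry over unchanged; only the diagonal terms shrink to ρᵢσᵢ².
True-score variance = [0.82 + 0.66] − 0.28 = 1.48 − 0.28 = 1.2.
Reliability = 1.2 / 1.72 = 0.698.

0.698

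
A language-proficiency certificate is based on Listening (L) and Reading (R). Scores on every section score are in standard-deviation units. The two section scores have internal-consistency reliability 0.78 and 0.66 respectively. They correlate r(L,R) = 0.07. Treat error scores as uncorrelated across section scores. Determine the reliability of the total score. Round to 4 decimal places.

0.7383

Var(L+R) = 2 + 2·[0.07] = 2 + 0.14 = 2.14.
Under uncorrelated errors the observed covariances equal the true-score covariances, so only the own-variance terms attenuate.
True-score variance = [0.78 + 0.66] + 0.14 = 1.44 + 0.14 = 1.58.
Reliability = 1.58 / 2.14 = 0.7383.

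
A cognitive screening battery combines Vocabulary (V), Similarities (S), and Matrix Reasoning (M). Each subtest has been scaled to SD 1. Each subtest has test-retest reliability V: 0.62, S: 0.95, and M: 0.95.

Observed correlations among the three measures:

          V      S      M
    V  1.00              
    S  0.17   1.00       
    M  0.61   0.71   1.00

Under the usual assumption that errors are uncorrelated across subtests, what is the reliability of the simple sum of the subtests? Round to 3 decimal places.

0.920

Var(V+S+M) = 3 + 2·[0.17 + 0.61 + 0.71] = 3 + 2.98 = 5.98.
Under uncorrelated errors the observed covariances equal the true-score covariances, so only the own-variance terms attenuate.
True-score variance = [0.62 + 0.95 + 0.95] + 2.98 = 2.52 + 2.98 = 5.5.
Reliability = 5.5 / 5.98 = 0.920.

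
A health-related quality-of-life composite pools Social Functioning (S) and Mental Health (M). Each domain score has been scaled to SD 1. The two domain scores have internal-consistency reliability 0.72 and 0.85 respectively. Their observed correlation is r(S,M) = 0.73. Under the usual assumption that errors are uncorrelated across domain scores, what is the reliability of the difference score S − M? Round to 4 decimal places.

Var(S−M) = 1 + 1 − 2·0.73 = 2 − 1.46 = 0.54.
With uncorrelated errors the cross-covariances are all true-score covariance, so they carry over unchanged; only the diagonal terms shrink to ρᵢσᵢ².
True-score variance = [0.72 + 0.85] − 1.46 = 1.57 − 1.46 = 0.11.
Reliability = 0.11 / 0.54 = 0.2037.

0.2037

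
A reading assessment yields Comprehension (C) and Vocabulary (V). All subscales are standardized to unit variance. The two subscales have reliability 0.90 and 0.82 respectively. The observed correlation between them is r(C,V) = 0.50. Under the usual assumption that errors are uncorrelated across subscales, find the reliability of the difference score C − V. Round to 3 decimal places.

Var(C−V) = 1 + 1 − 2·0.50 = 2 − 1 = 1.
Under uncorrelated errors the observed covariances equal the true-score covariances, so only the own-variance terms attenuate.
True-score variance = [0.90 + 0.82] − 1 = 1.72 − 1 = 0.72.
Reliability = 0.72 / 1 = 0.720.

0.720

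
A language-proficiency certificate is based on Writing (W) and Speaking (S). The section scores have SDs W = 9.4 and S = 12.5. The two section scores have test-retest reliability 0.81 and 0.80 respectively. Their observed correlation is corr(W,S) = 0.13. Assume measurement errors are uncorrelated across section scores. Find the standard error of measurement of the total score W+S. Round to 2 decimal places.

Var(total) = 244.61 + 30.55 = 275.16.
True-score variance = 196.572 + 30.55 = 227.122, so reliability = 0.8254.
Error variance = 275.16 − 227.122 = 48.0384; SEM = √48.0384 = 6.93.

6.93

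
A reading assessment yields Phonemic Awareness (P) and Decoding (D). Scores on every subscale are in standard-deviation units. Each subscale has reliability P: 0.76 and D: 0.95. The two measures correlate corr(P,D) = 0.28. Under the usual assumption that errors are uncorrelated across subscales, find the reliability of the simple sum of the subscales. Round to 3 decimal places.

0.887

Var(P+D) = 2 + 2·[0.28] = 2 + 0.56 = 2.56.
Because errors are independent across components, Cov(Tᵢ,Tⱼ) = Cov(Xᵢ,Xⱼ); the off-diagonal part of the true-score variance is the same as above.
True-score variance = [0.76 + 0.95] + 0.56 = 1.71 + 0.56 = 2.27.
Reliability = 2.27 / 2.56 = 0.887.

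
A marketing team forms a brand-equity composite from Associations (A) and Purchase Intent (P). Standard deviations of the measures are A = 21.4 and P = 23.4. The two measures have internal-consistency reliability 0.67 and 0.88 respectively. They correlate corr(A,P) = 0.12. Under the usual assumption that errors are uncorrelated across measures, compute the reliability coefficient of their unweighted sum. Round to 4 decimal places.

Var(A+P) = 21.4² + 23.4² + 2·[21.4·23.4·0.12] = 1005.52 + 120.182 = 1125.7.
With uncorrelated errors the cross-covariances are all true-score covariance, so they carry over unchanged; only the diagonal terms shrink to ρᵢσᵢ².
True-score variance = [21.4²·0.67 + 23.4²·0.88] + 120.182 = 788.686 + 120.182 = 908.868.
Reliability = 908.868 / 1125.7 = 0.8074.

0.8074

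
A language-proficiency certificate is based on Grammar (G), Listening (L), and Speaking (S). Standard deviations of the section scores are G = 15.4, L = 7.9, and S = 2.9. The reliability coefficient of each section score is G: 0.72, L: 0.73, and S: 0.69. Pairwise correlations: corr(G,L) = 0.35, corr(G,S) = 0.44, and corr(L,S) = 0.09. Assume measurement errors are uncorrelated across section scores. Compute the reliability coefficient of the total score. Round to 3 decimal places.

Var(G+L+S) = 15.4² + 7.9² + 2.9² + 2·[15.4·7.9·0.35 + 15.4·2.9·0.44 + 7.9·2.9·0.09] = 307.98 + 128.587 = 436.567.
Under uncorrelated errors the observed covariances equal the true-score covariances, so only the own-variance terms attenuate.
True-score variance = [15.4²·0.72 + 7.9²·0.73 + 2.9²·0.69] + 128.587 = 222.117 + 128.587 = 350.704.
Reliability = 350.704 / 436.567 = 0.803.

0.803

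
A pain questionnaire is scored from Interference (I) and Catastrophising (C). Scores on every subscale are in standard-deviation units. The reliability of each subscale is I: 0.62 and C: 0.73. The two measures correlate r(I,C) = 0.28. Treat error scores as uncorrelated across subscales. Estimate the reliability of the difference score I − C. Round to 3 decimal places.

0.549

Var(I−C) = 1 + 1 − 2·0.28 = 2 − 0.56 = 1.44.
With uncorrelated errors the cross-covariances are all true-score covariance, so they carry over unchanged; only the diagonal terms shrink to ρᵢσᵢ².
True-score variance = [0.62 + 0.73] − 0.56 = 1.35 − 0.56 = 0.79.
Reliability = 0.79 / 1.44 = 0.549.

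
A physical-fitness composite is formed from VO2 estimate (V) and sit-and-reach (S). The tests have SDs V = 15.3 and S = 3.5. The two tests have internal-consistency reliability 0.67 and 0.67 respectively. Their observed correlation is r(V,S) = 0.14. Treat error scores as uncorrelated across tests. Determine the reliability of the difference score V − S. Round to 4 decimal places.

Var(V−S) = 15.3² + 3.5² − 2·15.3·3.5·0.14 = 246.34 − 14.994 = 231.346.
Because errors are independent across components, Cov(Tᵢ,Tⱼ) = Cov(Xᵢ,Xⱼ); the off-diagonal part of the true-score variance is the same as above.
True-score variance = [15.3²·0.67 + 3.5²·0.67] − 14.994 = 165.048 − 14.994 = 150.054.
Reliability = 150.054 / 231.346 = 0.6486.

0.6486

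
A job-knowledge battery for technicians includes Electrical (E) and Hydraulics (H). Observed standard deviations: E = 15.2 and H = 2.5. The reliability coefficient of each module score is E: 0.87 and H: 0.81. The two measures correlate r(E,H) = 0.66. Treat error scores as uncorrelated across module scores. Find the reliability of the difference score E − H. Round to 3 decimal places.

Var(E−H) = 15.2² + 2.5² − 2·15.2·2.5·0.66 = 237.29 − 50.16 = 187.13.
With uncorrelated errors the cross-covariances are all true-score covariance, so they carry over unchanged; only the diagonal terms shrink to ρᵢσᵢ².
True-score variance = [15.2²·0.87 + 2.5²·0.81] − 50.16 = 206.067 − 50.16 = 155.907.
Reliability = 155.907 / 187.13 = 0.833.

0.833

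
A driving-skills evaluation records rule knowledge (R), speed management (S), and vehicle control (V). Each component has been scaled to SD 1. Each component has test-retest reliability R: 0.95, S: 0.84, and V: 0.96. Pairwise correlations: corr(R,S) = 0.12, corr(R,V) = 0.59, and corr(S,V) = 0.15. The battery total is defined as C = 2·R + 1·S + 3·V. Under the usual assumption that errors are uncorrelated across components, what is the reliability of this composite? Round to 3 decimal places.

Var(C) = 2² + 1 + 3² + 2·[2·0.12 + 6·0.59 + 3·0.15] = 14 + 8.46 = 22.46.
Under uncorrelated errors the observed covariances equal the true-score covariances, so only the own-variance terms attenuate.
True-score variance = [2²·0.95 + 0.84 + 3²·0.96] + 8.46 = 13.28 + 8.46 = 21.74.
Reliability = 21.74 / 22.46 = 0.968.

0.968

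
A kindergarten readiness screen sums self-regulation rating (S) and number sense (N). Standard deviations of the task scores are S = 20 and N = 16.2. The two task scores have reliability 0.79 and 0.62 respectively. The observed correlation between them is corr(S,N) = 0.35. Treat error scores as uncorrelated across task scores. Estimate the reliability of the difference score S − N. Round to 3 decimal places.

0.578

Var(S−N) = 20² + 16.2² − 2·20·16.2·0.35 = 662.44 − 226.8 = 435.64.
With uncorrelated errors the cross-covariances are all true-score covariance, so they carry over unchanged; only the diagonal terms shrink to ρᵢσᵢ².
True-score variance = [20²·0.79 + 16.2²·0.62] − 226.8 = 478.713 − 226.8 = 251.913.
Reliability = 251.913 / 435.64 = 0.578.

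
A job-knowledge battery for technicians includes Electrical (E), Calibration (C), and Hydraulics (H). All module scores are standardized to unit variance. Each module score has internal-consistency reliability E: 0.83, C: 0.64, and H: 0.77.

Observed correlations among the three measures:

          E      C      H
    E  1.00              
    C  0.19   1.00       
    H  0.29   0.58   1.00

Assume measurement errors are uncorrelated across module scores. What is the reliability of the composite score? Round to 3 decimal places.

Var(E+C+H) = 3 + 2·[0.19 + 0.29 + 0.58] = 3 + 2.12 = 5.12.
Because errors are independent across components, Cov(Tᵢ,Tⱼ) = Cov(Xᵢ,Xⱼ); the off-diagonal part of the true-score variance is the same as above.
True-score variance = [0.83 + 0.64 + 0.77] + 2.12 = 2.24 + 2.12 = 4.36.
Reliability = 4.36 / 5.12 = 0.852.

0.852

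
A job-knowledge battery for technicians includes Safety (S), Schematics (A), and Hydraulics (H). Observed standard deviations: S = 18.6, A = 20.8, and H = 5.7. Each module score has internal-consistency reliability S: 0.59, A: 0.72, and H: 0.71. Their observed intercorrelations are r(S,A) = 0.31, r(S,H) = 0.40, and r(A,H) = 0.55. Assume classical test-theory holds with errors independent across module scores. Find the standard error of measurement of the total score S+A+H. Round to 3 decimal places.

16.505

Var(total) = 811.09 + 455.098 = 1266.19.
True-score variance = 538.685 + 455.098 = 993.783, so reliability = 0.7849.
Error variance = 1266.19 − 993.783 = 272.405; SEM = √272.405 = 16.505.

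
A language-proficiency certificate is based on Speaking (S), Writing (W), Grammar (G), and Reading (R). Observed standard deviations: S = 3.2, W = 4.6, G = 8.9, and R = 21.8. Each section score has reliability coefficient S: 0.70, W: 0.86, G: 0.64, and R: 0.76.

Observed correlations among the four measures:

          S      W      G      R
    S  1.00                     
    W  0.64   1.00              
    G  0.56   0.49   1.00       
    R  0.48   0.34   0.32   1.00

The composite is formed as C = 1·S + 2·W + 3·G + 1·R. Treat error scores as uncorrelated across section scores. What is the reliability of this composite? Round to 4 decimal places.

0.8273

Var(C) = 3.2² + 2²·4.6² + 3²·8.9² + 21.8² + 2·[2·3.2·4.6·0.64 + 3·3.2·8.9·0.56 + 3.2·21.8·0.48 + 6·4.6·8.9·0.49 + 2·4.6·21.8·0.34 + 3·8.9·21.8·0.32] = 1283.01 + 949.972 = 2232.98.
Under uncorrelated errors the observed covariances equal the true-score covariances, so only the own-variance terms attenuate.
True-score variance = [3.2²·0.70 + 2²·4.6²·0.86 + 3²·8.9²·0.64 + 21.8²·0.76] + 949.972 = 897.39 + 949.972 = 1847.36.
Reliability = 1847.36 / 2232.98 = 0.8273.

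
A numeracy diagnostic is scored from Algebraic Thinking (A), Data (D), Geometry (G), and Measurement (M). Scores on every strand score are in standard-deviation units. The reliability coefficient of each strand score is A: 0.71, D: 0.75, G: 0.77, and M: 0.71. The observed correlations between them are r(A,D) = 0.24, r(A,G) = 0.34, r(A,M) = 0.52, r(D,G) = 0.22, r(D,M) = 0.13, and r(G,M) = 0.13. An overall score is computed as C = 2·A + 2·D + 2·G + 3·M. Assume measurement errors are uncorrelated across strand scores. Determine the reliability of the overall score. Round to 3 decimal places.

0.845

Var(C) = 2² + 2² + 2² + 3² + 2·[4·0.24 + 4·0.34 + 6·0.52 + 4·0.22 + 6·0.13 + 6·0.13] = 21 + 15.76 = 36.76.
With uncorrelated errors the cross-covariances are all true-score covariance, so they carry over unchanged; only the diagonal terms shrink to ρᵢσᵢ².
True-score variance = [2²·0.71 + 2²·0.75 + 2²·0.77 + 3²·0.71] + 15.76 = 15.31 + 15.76 = 31.07.
Reliability = 31.07 / 36.76 = 0.845.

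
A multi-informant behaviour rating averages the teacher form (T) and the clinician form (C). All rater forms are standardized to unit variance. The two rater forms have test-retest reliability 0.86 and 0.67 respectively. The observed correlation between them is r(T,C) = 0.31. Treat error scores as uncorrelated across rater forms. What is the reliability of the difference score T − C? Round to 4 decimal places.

0.6594

Var(T−C) = 1 + 1 − 2·0.31 = 2 − 0.62 = 1.38.
Under uncorrelated errors the observed covariances equal the true-score covariances, so only the own-variance terms attenuate.
True-score variance = [0.86 + 0.67] − 0.62 = 1.53 − 0.62 = 0.91.
Reliability = 0.91 / 1.38 = 0.6594.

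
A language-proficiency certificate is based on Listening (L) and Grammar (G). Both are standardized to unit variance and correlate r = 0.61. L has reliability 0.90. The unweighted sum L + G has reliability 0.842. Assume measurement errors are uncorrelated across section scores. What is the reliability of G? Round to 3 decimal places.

0.591

Var(L+G) = 2 + 2·0.61 = 3.220.
True-score variance = ρ_L + ρ_G + 2·0.61, so 0.842 = (0.90 + ρ_G + 1.22) / 3.220.
ρ_G = 0.842·3.220 − 0.90 − 1.22 = 0.591.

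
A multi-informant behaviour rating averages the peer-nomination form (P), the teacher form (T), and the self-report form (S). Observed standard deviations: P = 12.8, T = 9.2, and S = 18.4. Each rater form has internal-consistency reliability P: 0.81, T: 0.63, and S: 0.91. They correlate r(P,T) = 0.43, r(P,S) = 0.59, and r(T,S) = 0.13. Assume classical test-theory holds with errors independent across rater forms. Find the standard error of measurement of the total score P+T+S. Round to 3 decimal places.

9.639

Var(total) = 587.04 + 423.2 = 1010.24.
True-score variance = 494.123 + 423.2 = 917.323, so reliability = 0.9080.
Error variance = 1010.24 − 917.323 = 92.9168; SEM = √92.9168 = 9.639.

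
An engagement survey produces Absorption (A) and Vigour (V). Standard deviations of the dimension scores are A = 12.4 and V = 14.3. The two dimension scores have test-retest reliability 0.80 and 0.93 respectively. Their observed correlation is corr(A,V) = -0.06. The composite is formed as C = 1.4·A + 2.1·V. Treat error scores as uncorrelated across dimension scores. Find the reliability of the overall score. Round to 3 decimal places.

0.892

Var(C) = 1.4²·12.4² + 2.1²·14.3² + 2·[2.94·12.4·14.3·(-0.06)] = 1203.17 − 62.5585 = 1140.61.
With uncorrelated errors the cross-covariances are all true-score covariance, so they carry over unchanged; only the diagonal terms shrink to ρᵢσᵢ².
True-score variance = [1.4²·12.4²·0.80 + 2.1²·14.3²·0.93] − 62.5585 = 1079.77 − 62.5585 = 1017.21.
Reliability = 1017.21 / 1140.61 = 0.892.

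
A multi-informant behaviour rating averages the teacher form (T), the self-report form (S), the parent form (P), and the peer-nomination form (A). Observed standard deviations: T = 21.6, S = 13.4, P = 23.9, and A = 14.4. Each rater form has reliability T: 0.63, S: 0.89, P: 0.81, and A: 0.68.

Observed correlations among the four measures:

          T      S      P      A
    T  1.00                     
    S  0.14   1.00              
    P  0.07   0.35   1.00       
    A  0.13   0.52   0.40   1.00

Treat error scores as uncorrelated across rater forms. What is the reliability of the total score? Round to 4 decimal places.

0.8443

Var(T+S+P+A) = 21.6² + 13.4² + 23.9² + 14.4² + 2·[21.6·13.4·0.14 + 21.6·23.9·0.07 + 21.6·14.4·0.13 + 13.4·23.9·0.35 + 13.4·14.4·0.52 + 23.9·14.4·0.40] = 1424.69 + 934.376 = 2359.07.
Under uncorrelated errors the observed covariances equal the true-score covariances, so only the own-variance terms attenuate.
True-score variance = [21.6²·0.63 + 13.4²·0.89 + 23.9²·0.81 + 14.4²·0.68] + 934.376 = 1057.43 + 934.376 = 1991.8.
Reliability = 1991.8 / 2359.07 = 0.8443.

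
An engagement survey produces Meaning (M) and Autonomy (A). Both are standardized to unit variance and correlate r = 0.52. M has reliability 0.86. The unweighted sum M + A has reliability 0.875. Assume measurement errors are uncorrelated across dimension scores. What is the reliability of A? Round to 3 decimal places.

Var(M+A) = 2 + 2·0.52 = 3.040.
True-score variance = ρ_M + ρ_A + 2·0.52, so 0.875 = (0.86 + ρ_A + 1.04) / 3.040.
ρ_A = 0.875·3.040 − 0.86 − 1.04 = 0.760.

0.760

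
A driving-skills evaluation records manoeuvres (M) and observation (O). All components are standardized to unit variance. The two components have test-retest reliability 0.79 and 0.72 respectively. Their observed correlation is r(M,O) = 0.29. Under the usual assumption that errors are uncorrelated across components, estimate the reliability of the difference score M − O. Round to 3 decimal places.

Var(M−O) = 1 + 1 − 2·0.29 = 2 − 0.58 = 1.42.
With uncorrelated errors the cross-covariances are all true-score covariance, so they carry over unchanged; only the diagonal terms shrink to ρᵢσᵢ².
True-score variance = [0.79 + 0.72] − 0.58 = 1.51 − 0.58 = 0.93.
Reliability = 0.93 / 1.42 = 0.655.

0.655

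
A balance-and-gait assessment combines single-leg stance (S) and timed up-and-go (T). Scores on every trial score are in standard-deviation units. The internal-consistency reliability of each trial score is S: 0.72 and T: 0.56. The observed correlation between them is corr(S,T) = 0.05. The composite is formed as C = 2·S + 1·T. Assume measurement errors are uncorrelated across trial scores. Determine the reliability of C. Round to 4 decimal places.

0.7000

Var(C) = 2² + 1 + 2·[2·0.05] = 5 + 0.2 = 5.2.
Under uncorrelated errors the observed covariances equal the true-score covariances, so only the own-variance terms attenuate.
True-score variance = [2²·0.72 + 0.56] + 0.2 = 3.44 + 0.2 = 3.64.
Reliability = 3.64 / 5.2 = 0.7000.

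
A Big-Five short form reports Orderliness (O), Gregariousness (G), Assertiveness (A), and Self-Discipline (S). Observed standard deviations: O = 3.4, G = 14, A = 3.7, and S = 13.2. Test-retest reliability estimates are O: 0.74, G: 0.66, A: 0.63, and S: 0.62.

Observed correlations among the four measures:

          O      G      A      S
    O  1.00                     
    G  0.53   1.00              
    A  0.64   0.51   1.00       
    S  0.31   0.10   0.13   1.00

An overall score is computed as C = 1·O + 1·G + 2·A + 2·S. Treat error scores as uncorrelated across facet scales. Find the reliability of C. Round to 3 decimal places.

0.733

Var(C) = 3.4² + 14² + 2²·3.7² + 2²·13.2² + 2·[3.4·14·0.53 + 2·3.4·3.7·0.64 + 2·3.4·13.2·0.31 + 2·14·3.7·0.51 + 2·14·13.2·0.10 + 4·3.7·13.2·0.13] = 959.28 + 368.698 = 1327.98.
With uncorrelated errors the cross-covariances are all true-score covariance, so they carry over unchanged; only the diagonal terms shrink to ρᵢσᵢ².
True-score variance = [3.4²·0.74 + 14²·0.66 + 2²·3.7²·0.63 + 2²·13.2²·0.62] + 368.698 = 604.528 + 368.698 = 973.226.
Reliability = 973.226 / 1327.98 = 0.733.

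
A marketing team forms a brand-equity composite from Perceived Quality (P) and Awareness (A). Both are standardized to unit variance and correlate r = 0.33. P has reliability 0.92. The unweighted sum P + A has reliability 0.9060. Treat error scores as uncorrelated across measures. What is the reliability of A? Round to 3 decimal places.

0.830

Var(P+A) = 2 + 2·0.33 = 2.660.
True-score variance = ρ_P + ρ_A + 2·0.33, so 0.9060 = (0.92 + ρ_A + 0.66) / 2.660.
ρ_A = 0.9060·2.660 − 0.92 − 0.66 = 0.830.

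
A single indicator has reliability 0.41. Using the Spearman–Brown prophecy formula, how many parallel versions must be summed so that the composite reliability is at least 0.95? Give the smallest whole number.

k ≥ ρ*(1−ρ₁)/(ρ₁(1−ρ*)) = 0.95·0.59 / (0.41·0.05) = 27.341.
Smallest integer k = 28.

28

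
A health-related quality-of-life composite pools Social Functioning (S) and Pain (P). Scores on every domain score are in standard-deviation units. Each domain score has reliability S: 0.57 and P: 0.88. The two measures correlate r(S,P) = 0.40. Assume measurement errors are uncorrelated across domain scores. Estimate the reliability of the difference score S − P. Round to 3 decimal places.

Var(S−P) = 1 + 1 − 2·0.40 = 2 − 0.8 = 1.2.
Because errors are independent across components, Cov(Tᵢ,Tⱼ) = Cov(Xᵢ,Xⱼ); the off-diagonal part of the true-score variance is the same as above.
True-score variance = [0.57 + 0.88] − 0.8 = 1.45 − 0.8 = 0.65.
Reliability = 0.65 / 1.2 = 0.542.

0.542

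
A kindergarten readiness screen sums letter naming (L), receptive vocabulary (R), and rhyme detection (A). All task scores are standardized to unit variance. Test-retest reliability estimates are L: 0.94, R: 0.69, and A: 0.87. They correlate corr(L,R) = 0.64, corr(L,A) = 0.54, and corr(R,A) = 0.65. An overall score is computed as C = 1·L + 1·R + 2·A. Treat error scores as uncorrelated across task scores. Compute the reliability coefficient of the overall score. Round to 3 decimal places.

Var(C) = 1 + 1 + 2² + 2·[0.64 + 2·0.54 + 2·0.65] = 6 + 6.04 = 12.04.
Under uncorrelated errors the observed covariances equal the true-score covariances, so only the own-variance terms attenuate.
True-score variance = [0.94 + 0.69 + 2²·0.87] + 6.04 = 5.11 + 6.04 = 11.15.
Reliability = 11.15 / 12.04 = 0.926.

0.926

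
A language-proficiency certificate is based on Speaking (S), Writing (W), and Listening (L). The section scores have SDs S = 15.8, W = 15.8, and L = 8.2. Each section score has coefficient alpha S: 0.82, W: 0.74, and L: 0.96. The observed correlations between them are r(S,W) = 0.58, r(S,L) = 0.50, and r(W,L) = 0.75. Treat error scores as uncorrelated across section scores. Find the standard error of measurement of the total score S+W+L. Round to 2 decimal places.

10.61

Var(total) = 566.52 + 613.482 = 1180.
True-score variance = 453.989 + 613.482 = 1067.47, so reliability = 0.9046.
Error variance = 1180 − 1067.47 = 112.531; SEM = √112.531 = 10.61.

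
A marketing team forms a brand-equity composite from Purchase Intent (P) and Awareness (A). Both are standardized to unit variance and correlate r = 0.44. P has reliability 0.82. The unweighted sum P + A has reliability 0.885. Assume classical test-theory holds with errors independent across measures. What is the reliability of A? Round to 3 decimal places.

Var(P+A) = 2 + 2·0.44 = 2.880.
True-score variance = ρ_P + ρ_A + 2·0.44, so 0.885 = (0.82 + ρ_A + 0.88) / 2.880.
ρ_A = 0.885·2.880 − 0.82 − 0.88 = 0.849.

0.849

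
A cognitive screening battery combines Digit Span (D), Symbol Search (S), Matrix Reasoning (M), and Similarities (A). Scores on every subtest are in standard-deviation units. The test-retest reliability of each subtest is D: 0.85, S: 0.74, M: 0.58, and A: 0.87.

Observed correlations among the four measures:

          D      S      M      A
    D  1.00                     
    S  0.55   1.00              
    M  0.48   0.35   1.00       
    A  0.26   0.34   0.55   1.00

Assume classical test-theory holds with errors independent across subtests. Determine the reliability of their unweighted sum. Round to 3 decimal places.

0.894

Var(D+S+M+A) = 4 + 2·[0.55 + 0.48 + 0.26 + 0.35 + 0.34 + 0.55] = 4 + 5.06 = 9.06.
Because errors are independent across components, Cov(Tᵢ,Tⱼ) = Cov(Xᵢ,Xⱼ); the off-diagonal part of the true-score variance is the same as above.
True-score variance = [0.85 + 0.74 + 0.58 + 0.87] + 5.06 = 3.04 + 5.06 = 8.1.
Reliability = 8.1 / 9.06 = 0.894.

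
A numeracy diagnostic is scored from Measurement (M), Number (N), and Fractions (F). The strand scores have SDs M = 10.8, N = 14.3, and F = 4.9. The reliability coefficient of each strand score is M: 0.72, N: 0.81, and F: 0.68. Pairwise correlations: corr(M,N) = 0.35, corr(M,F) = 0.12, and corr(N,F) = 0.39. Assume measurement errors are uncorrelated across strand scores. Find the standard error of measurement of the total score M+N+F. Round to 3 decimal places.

Var(total) = 345.14 + 175.463 = 520.603.
True-score variance = 265.945 + 175.463 = 441.408, so reliability = 0.8479.
Error variance = 520.603 − 441.408 = 79.1955; SEM = √79.1955 = 8.899.

8.899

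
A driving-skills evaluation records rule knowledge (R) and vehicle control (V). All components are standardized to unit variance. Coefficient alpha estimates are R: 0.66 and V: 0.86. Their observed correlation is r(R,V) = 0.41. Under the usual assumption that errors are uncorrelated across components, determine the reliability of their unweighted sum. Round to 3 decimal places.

0.830

Var(R+V) = 2 + 2·[0.41] = 2 + 0.82 = 2.82.
Because errors are independent across components, Cov(Tᵢ,Tⱼ) = Cov(Xᵢ,Xⱼ); the off-diagonal part of the true-score variance is the same as above.
True-score variance = [0.66 + 0.86] + 0.82 = 1.52 + 0.82 = 2.34.
Reliability = 2.34 / 2.82 = 0.830.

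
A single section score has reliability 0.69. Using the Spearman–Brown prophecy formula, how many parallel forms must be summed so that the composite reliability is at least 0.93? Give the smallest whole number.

k ≥ ρ*(1−ρ₁)/(ρ₁(1−ρ*)) = 0.93·0.31 / (0.69·0.07) = 5.969.
Smallest integer k = 6.

6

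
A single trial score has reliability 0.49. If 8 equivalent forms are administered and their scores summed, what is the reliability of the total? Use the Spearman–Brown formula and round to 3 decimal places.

0.885

ρ_k = kρ / (1 + (k−1)ρ) = 8·0.49 / (1 + 7·0.49) = 3.920 / 4.430 = 0.885.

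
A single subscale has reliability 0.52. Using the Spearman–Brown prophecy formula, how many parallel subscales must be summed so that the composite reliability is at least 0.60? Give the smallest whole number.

k ≥ ρ*(1−ρ₁)/(ρ₁(1−ρ*)) = 0.60·0.48 / (0.52·0.40) = 1.385.
Smallest integer k = 2.

2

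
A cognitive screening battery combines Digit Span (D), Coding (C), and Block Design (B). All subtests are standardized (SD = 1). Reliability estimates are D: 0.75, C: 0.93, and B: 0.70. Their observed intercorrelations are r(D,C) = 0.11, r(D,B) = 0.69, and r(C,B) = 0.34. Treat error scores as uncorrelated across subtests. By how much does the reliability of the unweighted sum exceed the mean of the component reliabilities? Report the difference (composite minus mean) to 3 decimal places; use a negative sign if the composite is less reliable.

Var(sum) = 3 + 2.28 = 5.28; true-score variance = 2.38 + 2.28 = 4.66; composite reliability = 0.8826.
Mean component reliability = 0.7933.
Difference = 0.8826 − 0.7933 = 0.089.

0.089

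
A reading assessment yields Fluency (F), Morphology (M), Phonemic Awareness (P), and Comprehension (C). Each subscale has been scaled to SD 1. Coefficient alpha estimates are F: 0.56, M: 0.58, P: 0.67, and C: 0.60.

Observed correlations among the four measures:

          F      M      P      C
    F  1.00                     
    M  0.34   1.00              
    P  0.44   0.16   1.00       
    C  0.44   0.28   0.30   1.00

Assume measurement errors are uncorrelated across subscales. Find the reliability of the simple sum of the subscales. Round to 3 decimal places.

0.799

Var(F+M+P+C) = 4 + 2·[0.34 + 0.44 + 0.44 + 0.16 + 0.28 + 0.30] = 4 + 3.92 = 7.92.
Under uncorrelated errors the observed covariances equal the true-score covariances, so only the own-variance terms attenuate.
True-score variance = [0.56 + 0.58 + 0.67 + 0.60] + 3.92 = 2.41 + 3.92 = 6.33.
Reliability = 6.33 / 7.92 = 0.799.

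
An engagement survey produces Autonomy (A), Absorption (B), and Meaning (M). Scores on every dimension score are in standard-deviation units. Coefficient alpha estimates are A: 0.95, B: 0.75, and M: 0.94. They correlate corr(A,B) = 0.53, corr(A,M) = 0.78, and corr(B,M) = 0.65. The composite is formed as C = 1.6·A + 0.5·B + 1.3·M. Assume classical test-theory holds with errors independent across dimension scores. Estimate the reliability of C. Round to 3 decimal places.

Var(C) = 1.6² + 0.5² + 1.3² + 2·[0.8·0.53 + 2.08·0.78 + 0.65·0.65] = 4.5 + 4.9378 = 9.4378.
Under uncorrelated errors the observed covariances equal the true-score covariances, so only the own-variance terms attenuate.
True-score variance = [1.6²·0.95 + 0.5²·0.75 + 1.3²·0.94] + 4.9378 = 4.2081 + 4.9378 = 9.1459.
Reliability = 9.1459 / 9.4378 = 0.969.

0.969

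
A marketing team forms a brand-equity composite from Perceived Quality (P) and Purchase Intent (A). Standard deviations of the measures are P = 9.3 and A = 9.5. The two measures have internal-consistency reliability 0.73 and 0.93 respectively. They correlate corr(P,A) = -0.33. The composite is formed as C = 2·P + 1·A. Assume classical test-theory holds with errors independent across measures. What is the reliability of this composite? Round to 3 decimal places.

Var(C) = 2²·9.3² + 9.5² + 2·[2·9.3·9.5·(-0.33)] = 436.21 − 116.622 = 319.588.
Because errors are independent across components, Cov(Tᵢ,Tⱼ) = Cov(Xᵢ,Xⱼ); the off-diagonal part of the true-score variance is the same as above.
True-score variance = [2²·9.3²·0.73 + 9.5²·0.93] − 116.622 = 336.483 − 116.622 = 219.861.
Reliability = 219.861 / 319.588 = 0.688.

0.688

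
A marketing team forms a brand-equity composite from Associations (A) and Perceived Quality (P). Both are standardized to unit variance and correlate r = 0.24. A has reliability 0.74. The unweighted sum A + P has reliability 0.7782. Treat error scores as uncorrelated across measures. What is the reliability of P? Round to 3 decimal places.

0.710

Var(A+P) = 2 + 2·0.24 = 2.480.
True-score variance = ρ_A + ρ_P + 2·0.24, so 0.7782 = (0.74 + ρ_P + 0.48) / 2.480.
ρ_P = 0.7782·2.480 − 0.74 − 0.48 = 0.710.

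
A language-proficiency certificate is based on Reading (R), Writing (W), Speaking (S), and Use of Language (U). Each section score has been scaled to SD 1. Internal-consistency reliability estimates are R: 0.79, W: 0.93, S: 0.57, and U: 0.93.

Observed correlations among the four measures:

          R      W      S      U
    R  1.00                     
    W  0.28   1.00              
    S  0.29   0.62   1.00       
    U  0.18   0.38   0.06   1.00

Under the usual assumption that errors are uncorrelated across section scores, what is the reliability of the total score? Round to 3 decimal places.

Var(R+W+S+U) = 4 + 2·[0.28 + 0.29 + 0.18 + 0.62 + 0.38 + 0.06] = 4 + 3.62 = 7.62.
Because errors are independent across components, Cov(Tᵢ,Tⱼ) = Cov(Xᵢ,Xⱼ); the off-diagonal part of the true-score variance is the same as above.
True-score variance = [0.79 + 0.93 + 0.57 + 0.93] + 3.62 = 3.22 + 3.62 = 6.84.
Reliability = 6.84 / 7.62 = 0.898.

0.898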